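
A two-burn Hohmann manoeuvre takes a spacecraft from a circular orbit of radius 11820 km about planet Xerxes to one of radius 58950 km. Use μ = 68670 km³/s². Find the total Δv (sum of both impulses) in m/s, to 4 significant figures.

Δv = 1156 m/s

Semi-major axis of the transfer orbit: a_t = (11820 + 58950)/2 = 35385 km.
At r₁ the circular-orbit speed is v₁ = √(μ/r₁) = 2.41032 km/s.
On the transfer ellipse at r₁, vis-viva equation gives v_p = √[μ(2/r₁ − 1/a_t)] = 3.11105 km/s.
First burn Δv₁ = |v_p − v₁| = 0.7007 km/s.
Circular speed at r₂: v₂ = √(μ/r₂) = 1.0793 km/s.
Transfer-orbit speed at r₂: v_a = √[μ(2/r₂ − 1/a_t)] = 0.62379 km/s.
Second burn Δv₂ = |v₂ − v_a| = 0.4555 km/s.
Δv = Δv₁ + Δv₂ = 0.7007 + 0.4555 = 1.156 km/s.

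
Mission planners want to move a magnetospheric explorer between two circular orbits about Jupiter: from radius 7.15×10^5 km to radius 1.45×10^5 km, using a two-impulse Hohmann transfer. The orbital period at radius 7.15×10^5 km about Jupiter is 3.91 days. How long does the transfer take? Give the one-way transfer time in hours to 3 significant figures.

t = 21.9 hours

From Kepler's third law T² = 4π²r³/μ at r = 7.15×10^5 km, T = 3.91 days = 3.91 × 86400 s = 3.37824×10^5 s: μ = 4π²r³/T² = 1.26444×10^8 km³/s².
Semi-major axis of the transfer orbit: a_t = (7.150×10^5 + 1.450×10^5)/2 = 4.300×10^5 km.
Transfer time t = π√(a_t³/μ) = π√((4.300×10^5)³ / 1.26444×10^8) = 78780 s.
Converting: 78780 s ÷ 3600 s/hour = 21.9 hours.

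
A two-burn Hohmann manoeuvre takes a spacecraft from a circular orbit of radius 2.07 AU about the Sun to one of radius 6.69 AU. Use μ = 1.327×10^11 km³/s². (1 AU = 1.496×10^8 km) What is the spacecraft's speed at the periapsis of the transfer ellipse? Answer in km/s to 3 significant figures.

v = 25.6 km/s

In km: r₁ = 2.07 × 1.496×10^8 = 3.09672×10^8 km; r₂ = 6.69 × 1.496×10^8 = 1.000824×10^9 km.
The Hohmann ellipse has a_t = (r₁ + r₂)/2 = 6.55248×10^8 km.
The periapsis of the transfer ellipse is at r = 3.09672×10^8 km.
From the vis-viva equation, v = √[μ(2/r − 1/a_t)] = 25.58 km/s.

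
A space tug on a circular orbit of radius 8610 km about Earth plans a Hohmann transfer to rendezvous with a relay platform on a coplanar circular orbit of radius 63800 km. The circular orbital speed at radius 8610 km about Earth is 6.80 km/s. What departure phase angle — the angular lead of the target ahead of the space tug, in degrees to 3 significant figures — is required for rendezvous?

φ = 103°

From the circular-orbit relation v² = μ/r at r = 8610 km: μ = v²r = (6.80)² × 8610 = 3.98126×10^5 km³/s².
The Hohmann ellipse has a_t = (r₁ + r₂)/2 = 36205 km.
Transfer time t = π√(a_t³/μ) = 34300 s.
Target angular speed ω₂ = √(μ/r₂³) = 3.915×10^-5 rad/s.
Angle swept by the target during transfer: ω₂·t = 1.343 rad = 76.95°.
Arrival is 180° from departure on the ellipse, so φ = 180° − 76.95° = 103°.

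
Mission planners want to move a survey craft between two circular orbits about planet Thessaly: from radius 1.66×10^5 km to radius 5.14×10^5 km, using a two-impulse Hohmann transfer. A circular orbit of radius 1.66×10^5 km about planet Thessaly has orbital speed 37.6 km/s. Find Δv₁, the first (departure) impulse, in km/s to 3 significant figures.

From the circular-orbit relation v² = μ/r at r = 1.66×10^5 km: μ = v²r = (37.6)² × 1.66×10^5 = 2.34684×10^8 km³/s².
The Hohmann ellipse has a_t = (r₁ + r₂)/2 = 3.400×10^5 km.
On the circular orbit at r = 1.660×10^5 km, v_c = √(μ/r) = 37.600 km/s.
Transfer-orbit speed at the same r (vis-viva, a = a_t): v_t = √[μ(2/r − 1/a_t)] = 46.231 km/s.
Δv₁ = |v_t − v_c| = |46.231 − 37.600| = 8.631 km/s.

Δv₁ = 8.63 km/s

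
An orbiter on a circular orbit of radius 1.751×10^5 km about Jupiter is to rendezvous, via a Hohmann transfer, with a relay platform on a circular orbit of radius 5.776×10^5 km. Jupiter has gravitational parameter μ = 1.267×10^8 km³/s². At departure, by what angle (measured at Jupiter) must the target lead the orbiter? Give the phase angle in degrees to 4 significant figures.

Semi-major axis of the transfer orbit: a_t = (1.751×10^5 + 5.776×10^5)/2 = 3.7635×10^5 km.
Transfer time t = π√(a_t³/μ) = 64439 s.
Target angular speed ω₂ = √(μ/r₂³) = 2.5642×10^-5 rad/s.
Angle swept by the target during transfer: ω₂·t = 1.6523 rad = 94.67°.
The orbiter traverses 180° on the transfer ellipse, so the target must lead by 180° − 94.67° = 85.33°.

φ = 85.33°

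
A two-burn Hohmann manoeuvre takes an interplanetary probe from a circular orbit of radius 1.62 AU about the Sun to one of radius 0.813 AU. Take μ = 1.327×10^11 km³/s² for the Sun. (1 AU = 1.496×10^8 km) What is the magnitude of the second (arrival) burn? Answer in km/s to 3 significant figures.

Δv₂ = 5.09 km/s

In km: r₁ = 1.62 × 1.496×10^8 = 2.42352×10^8 km; r₂ = 0.813 × 1.496×10^8 = 1.216248×10^8 km.
Semi-major axis of the transfer orbit: a_t = (2.42352×10^8 + 1.216248×10^8)/2 = 1.819884×10^8 km.
On the circular orbit at r = 1.216248×10^8 km, v_c = √(μ/r) = 33.0312 km/s.
Vis-viva on the transfer ellipse at r = 1.216248×10^8 km gives v_t = √[μ(2/r − 1/a_t)] = 38.1176 km/s.
Δv₂ = |v_t − v_c| = |38.1176 − 33.0312| = 5.086 km/s.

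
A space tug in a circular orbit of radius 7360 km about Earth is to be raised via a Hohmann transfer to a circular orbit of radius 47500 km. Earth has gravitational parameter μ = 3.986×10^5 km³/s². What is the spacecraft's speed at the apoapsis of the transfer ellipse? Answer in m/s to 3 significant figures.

Transfer-ellipse semi-major axis a_t = (r₁ + r₂)/2 = (7360 + 47500)/2 = 27430 km.
At apoapsis, r = 47500 km.
From the vis-viva equation, v = √[μ(2/r − 1/a_t)] = 1.501 km/s.

v = 1500 m/s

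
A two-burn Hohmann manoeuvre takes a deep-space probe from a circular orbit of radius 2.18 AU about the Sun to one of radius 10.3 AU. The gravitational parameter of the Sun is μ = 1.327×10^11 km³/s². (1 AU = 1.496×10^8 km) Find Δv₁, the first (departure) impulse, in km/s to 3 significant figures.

Δv₁ = 5.74 km/s

In km: r₁ = 2.18 × 1.496×10^8 = 3.26128×10^8 km; r₂ = 10.3 × 1.496×10^8 = 1.54088×10^9 km.
The Hohmann ellipse has a_t = (r₁ + r₂)/2 = 9.33504×10^8 km.
On the circular orbit at r = 3.26128×10^8 km, v_c = √(μ/r) = 20.172 km/s.
Transfer-orbit speed at the same r (vis-viva, a = a_t): v_t = √[μ(2/r − 1/a_t)] = 25.916 km/s.
Δv₁ = |v_t − v_c| = |25.916 − 20.172| = 5.744 km/s.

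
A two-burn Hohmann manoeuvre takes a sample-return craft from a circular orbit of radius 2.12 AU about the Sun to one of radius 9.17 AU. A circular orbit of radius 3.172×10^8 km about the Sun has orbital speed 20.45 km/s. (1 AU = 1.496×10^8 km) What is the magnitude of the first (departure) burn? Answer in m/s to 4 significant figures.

From the circular-orbit relation v² = μ/r at r = 3.172×10^8 km: μ = v²r = (20.45)² × 3.172×10^8 = 1.32654×10^11 km³/s².
In km: r₁ = 2.12 × 1.496×10^8 = 3.17152×10^8 km; r₂ = 9.17 × 1.496×10^8 = 1.371832×10^9 km.
Semi-major axis of the transfer orbit: a_t = (3.17152×10^8 + 1.371832×10^9)/2 = 8.44492×10^8 km.
On the circular orbit at r = 3.17152×10^8 km, v_c = √(μ/r) = 20.4515 km/s.
Transfer-orbit speed at the same r (vis-viva, a = a_t): v_t = √[μ(2/r − 1/a_t)] = 26.0663 km/s.
Δv₁ = |v_t − v_c| = |26.0663 − 20.4515| = 5.615 km/s.

Δv₁ = 5615 m/s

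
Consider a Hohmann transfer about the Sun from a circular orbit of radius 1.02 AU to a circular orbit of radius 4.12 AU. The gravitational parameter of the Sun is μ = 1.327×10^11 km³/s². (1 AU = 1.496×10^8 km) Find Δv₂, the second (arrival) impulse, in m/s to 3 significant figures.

Δv₂ = 5430 m/s

In km: r₁ = 1.02 × 1.496×10^8 = 1.52592×10^8 km; r₂ = 4.12 × 1.496×10^8 = 6.16352×10^8 km.
Semi-major axis of the transfer orbit: a_t = (1.52592×10^8 + 6.16352×10^8)/2 = 3.84472×10^8 km.
On the circular orbit at r = 6.16352×10^8 km, v_c = √(μ/r) = 14.673 km/s.
Vis-viva on the transfer ellipse at r = 6.16352×10^8 km gives v_t = √[μ(2/r − 1/a_t)] = 9.2439 km/s.
Δv₂ = |v_t − v_c| = |9.2439 − 14.673| = 5.429 km/s.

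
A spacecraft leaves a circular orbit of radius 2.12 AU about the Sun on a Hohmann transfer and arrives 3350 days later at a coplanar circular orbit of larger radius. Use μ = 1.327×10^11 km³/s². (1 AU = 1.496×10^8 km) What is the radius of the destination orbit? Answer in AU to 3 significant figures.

In km: r₁ = 2.12 × 1.496×10^8 = 3.17152×10^8 km.
Transfer time t = 3350 days = 2.8944×10^8 s, and t = π√(a_t³/μ).
So a_t = (μ t²/π²)^(1/3) = (1.327×10^11 × (2.8944×10^8)² / π²)^(1/3) = 1.0405×10^9 km.
Since a_t = (r₁ + r₂)/2, r₂ = 2a_t − r₁ = 2×1.0405×10^9 − 3.17152×10^8 = 1.763848×10^9 km.
In AU: r₂ = 1.763848×10^9 / 1.496×10^8 = 11.8 AU.

r₂ = 11.8 AU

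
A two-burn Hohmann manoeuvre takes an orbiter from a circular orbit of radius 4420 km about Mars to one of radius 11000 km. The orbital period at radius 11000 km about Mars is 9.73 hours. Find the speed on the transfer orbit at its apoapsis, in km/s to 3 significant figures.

v = 1.49 km/s

From Kepler's third law T² = 4π²r³/μ at r = 11000 km, T = 9.73 hours = 9.73 × 3600 s = 35028 s: μ = 4π²r³/T² = 42826.0 km³/s².
Transfer-ellipse semi-major axis a_t = (r₁ + r₂)/2 = (4420 + 11000)/2 = 7710 km.
The apoapsis of the transfer ellipse is at r = 11000 km.
Vis-viva: v = √[μ(2/r − 1/a_t)] = √[42826.0 × (2/11000 − 1/7710)] = 1.494 km/s.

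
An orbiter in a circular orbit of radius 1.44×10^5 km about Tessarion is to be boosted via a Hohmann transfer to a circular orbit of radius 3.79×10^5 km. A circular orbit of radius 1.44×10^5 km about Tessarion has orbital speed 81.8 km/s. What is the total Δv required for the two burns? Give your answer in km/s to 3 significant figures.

Δv = 29.7 km/s

From the circular-orbit relation v² = μ/r at r = 1.44×10^5 km: μ = v²r = (81.8)² × 1.44×10^5 = 9.63539×10^8 km³/s².
The Hohmann ellipse has a_t = (r₁ + r₂)/2 = 2.615×10^5 km.
At r₁ the circular-orbit speed is v₁ = √(μ/r₁) = 81.800 km/s.
Transfer-orbit speed at r₁ (v² = μ(2/r − 1/a)): v_p = √[μ(2/r₁ − 1/a_t)] = 98.478 km/s.
First burn Δv₁ = |v_p − v₁| = 16.678 km/s.
Circular speed at r₂: v₂ = √(μ/r₂) = 50.421 km/s.
Transfer-orbit speed at r₂: v_a = √[μ(2/r₂ − 1/a_t)] = 37.416 km/s.
Second burn Δv₂ = |v₂ − v_a| = 13.005 km/s.
Δv = Δv₁ + Δv₂ = 16.678 + 13.005 = 29.68 km/s.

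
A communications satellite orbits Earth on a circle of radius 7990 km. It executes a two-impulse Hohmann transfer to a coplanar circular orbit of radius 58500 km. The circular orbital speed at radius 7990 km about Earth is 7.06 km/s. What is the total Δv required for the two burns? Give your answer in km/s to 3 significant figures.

From the circular-orbit relation v² = μ/r at r = 7990 km: μ = v²r = (7.06)² × 7990 = 3.98250×10^5 km³/s².
The Hohmann ellipse has a_t = (r₁ + r₂)/2 = 33245 km.
At r₁ the circular-orbit speed is v₁ = √(μ/r₁) = 7.060 km/s.
Transfer-orbit speed at r₁ (v² = μ(2/r − 1/a)): v_p = √[μ(2/r₁ − 1/a_t)] = 9.365 km/s.
First burn Δv₁ = |v_p − v₁| = 2.305 km/s.
At r₂, v₂ = √(μ/r₂) = 2.609 km/s.
Transfer-orbit speed at r₂: v_a = √[μ(2/r₂ − 1/a_t)] = 1.279 km/s.
Second burn Δv₂ = |v₂ − v_a| = 1.330 km/s.
Δv = Δv₁ + Δv₂ = 2.305 + 1.330 = 3.635 km/s.

Δv = 3.64 km/s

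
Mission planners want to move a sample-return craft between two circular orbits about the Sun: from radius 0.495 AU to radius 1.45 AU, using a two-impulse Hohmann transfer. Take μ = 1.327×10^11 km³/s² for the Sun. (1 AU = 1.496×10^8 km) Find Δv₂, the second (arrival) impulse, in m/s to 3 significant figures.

In km: r₁ = 0.495 × 1.496×10^8 = 7.4052×10^7 km; r₂ = 1.45 × 1.496×10^8 = 2.1692×10^8 km.
The Hohmann ellipse has a_t = (r₁ + r₂)/2 = 1.45486×10^8 km.
On the circular orbit at r = 2.1692×10^8 km, v_c = √(μ/r) = 24.734 km/s.
Vis-viva on the transfer ellipse at r = 2.1692×10^8 km gives v_t = √[μ(2/r − 1/a_t)] = 17.646 km/s.
Δv₂ = |v_t − v_c| = |17.646 − 24.734| = 7.088 km/s.

Δv₂ = 7090 m/s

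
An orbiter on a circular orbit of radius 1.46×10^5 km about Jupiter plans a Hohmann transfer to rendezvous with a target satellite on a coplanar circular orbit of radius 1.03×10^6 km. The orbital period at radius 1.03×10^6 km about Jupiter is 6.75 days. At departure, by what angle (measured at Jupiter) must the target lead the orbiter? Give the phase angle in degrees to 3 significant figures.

φ = 102°

From Kepler's third law T² = 4π²r³/μ at r = 1.03×10^6 km, T = 6.75 days = 6.75 × 86400 s = 5.832×10^5 s: μ = 4π²r³/T² = 1.26834×10^8 km³/s².
Semi-major axis of the transfer orbit: a_t = (1.460×10^5 + 1.030×10^6)/2 = 5.880×10^5 km.
Transfer time t = π√(a_t³/μ) = 1.258×10^5 s.
The target's mean motion on its circular orbit is ω₂ = √(μ/r₂³) = 1.077×10^-5 rad/s.
Angle swept by the target during transfer: ω₂·t = 1.355 rad = 77.64°.
Arrival is 180° from departure on the ellipse, so φ = 180° − 77.64° = 102°.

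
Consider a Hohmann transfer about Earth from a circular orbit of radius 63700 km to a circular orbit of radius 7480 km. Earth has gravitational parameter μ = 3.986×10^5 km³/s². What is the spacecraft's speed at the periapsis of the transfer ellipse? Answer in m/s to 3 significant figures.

Semi-major axis of the transfer orbit: a_t = (63700 + 7480)/2 = 35590 km.
At periapsis, r = 7480 km.
Applying v² = μ(2/r − 1/a_t): v = 9.766 km/s.

v = 9770 m/s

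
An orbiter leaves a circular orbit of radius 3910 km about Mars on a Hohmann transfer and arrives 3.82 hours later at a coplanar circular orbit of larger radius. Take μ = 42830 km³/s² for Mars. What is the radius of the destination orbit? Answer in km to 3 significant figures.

Transfer time t = 3.82 hours = 13752 s, and t = π√(a_t³/μ).
So a_t = (μ t²/π²)^(1/3) = (42830 × (13752)² / π²)^(1/3) = 9362.5 km.
Since a_t = (r₁ + r₂)/2, r₂ = 2a_t − r₁ = 2×9362.5 − 3910 = 14815 km.

r₂ = 14800 km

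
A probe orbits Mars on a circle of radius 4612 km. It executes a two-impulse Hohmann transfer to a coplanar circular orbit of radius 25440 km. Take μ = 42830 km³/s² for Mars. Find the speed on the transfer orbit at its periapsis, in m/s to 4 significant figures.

Semi-major axis of the transfer orbit: a_t = (4612 + 25440)/2 = 15026 km.
The periapsis of the transfer ellipse is at r = 4612 km.
Vis-viva: v = √[μ(2/r − 1/a_t)] = √[42830 × (2/4612 − 1/15026)] = 3.965 km/s.

v = 3965 m/s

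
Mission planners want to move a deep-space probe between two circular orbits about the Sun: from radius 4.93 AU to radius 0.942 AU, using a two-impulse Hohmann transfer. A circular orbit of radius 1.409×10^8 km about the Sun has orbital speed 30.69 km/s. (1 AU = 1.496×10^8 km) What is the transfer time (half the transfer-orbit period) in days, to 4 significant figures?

t = 918.8 days

From the circular-orbit relation v² = μ/r at r = 1.409×10^8 km: μ = v²r = (30.69)² × 1.409×10^8 = 1.32710×10^11 km³/s².
In km: r₁ = 4.93 × 1.496×10^8 = 7.37528×10^8 km; r₂ = 0.942 × 1.496×10^8 = 1.409232×10^8 km.
The Hohmann ellipse has a_t = (r₁ + r₂)/2 = 4.392256×10^8 km.
By Kepler's third law the transfer-orbit period is T = 2π√(a_t³/μ), so t = T/2 = 7.9383×10^7 s.
Converting: 7.9383×10^7 s ÷ 86400 s/day = 918.8 days.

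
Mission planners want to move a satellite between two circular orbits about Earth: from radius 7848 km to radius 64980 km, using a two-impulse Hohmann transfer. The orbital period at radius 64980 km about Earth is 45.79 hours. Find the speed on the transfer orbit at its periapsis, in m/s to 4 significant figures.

From Kepler's third law T² = 4π²r³/μ at r = 64980 km, T = 45.79 hours = 45.79 × 3600 s = 1.64844×10^5 s: μ = 4π²r³/T² = 3.98614×10^5 km³/s².
Transfer-ellipse semi-major axis a_t = (r₁ + r₂)/2 = (7848 + 64980)/2 = 36414 km.
The periapsis of the transfer ellipse is at r = 7848 km.
Vis-viva: v = √[μ(2/r − 1/a_t)] = √[3.98614×10^5 × (2/7848 − 1/36414)] = 9.520 km/s.

v = 9520 m/s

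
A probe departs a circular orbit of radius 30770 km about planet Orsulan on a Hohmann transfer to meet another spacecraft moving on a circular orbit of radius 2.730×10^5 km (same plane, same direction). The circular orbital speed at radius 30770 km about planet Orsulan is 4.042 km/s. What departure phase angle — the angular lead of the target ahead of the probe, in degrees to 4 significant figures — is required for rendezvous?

φ = 105.3°

From the circular-orbit relation v² = μ/r at r = 30770 km: μ = v²r = (4.042)² × 30770 = 5.02713×10^5 km³/s².
Semi-major axis of the transfer orbit: a_t = (30770 + 2.730×10^5)/2 = 1.51885×10^5 km.
Transfer time t = π√(a_t³/μ) = 2.6228×10^5 s.
Target angular speed ω₂ = √(μ/r₂³) = 4.9707×10^-6 rad/s.
Angle swept by the target during transfer: ω₂·t = 1.3037 rad = 74.70°.
Arrival is 180° from departure on the ellipse, so φ = 180° − 74.70° = 105.3°.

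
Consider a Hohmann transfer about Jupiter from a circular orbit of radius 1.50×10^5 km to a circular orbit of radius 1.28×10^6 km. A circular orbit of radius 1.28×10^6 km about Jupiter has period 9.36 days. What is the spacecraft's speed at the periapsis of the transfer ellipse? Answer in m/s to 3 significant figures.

From Kepler's third law T² = 4π²r³/μ at r = 1.28×10^6 km, T = 9.36 days = 9.36 × 86400 s = 8.08704×10^5 s: μ = 4π²r³/T² = 1.26593×10^8 km³/s².
Semi-major axis of the transfer orbit: a_t = (1.500×10^5 + 1.280×10^6)/2 = 7.150×10^5 km.
At periapsis, r = 1.500×10^5 km.
Vis-viva: v = √[μ(2/r − 1/a_t)] = √[1.26593×10^8 × (2/1.500×10^5 − 1/7.150×10^5)] = 38.87 km/s.

v = 38900 m/s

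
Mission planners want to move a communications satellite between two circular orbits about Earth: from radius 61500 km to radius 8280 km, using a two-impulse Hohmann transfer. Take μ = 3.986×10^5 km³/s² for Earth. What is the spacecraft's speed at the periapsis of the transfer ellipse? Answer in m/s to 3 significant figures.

Semi-major axis of the transfer orbit: a_t = (61500 + 8280)/2 = 34890 km.
The periapsis of the transfer ellipse is at r = 8280 km.
Vis-viva: v = √[μ(2/r − 1/a_t)] = √[3.986×10^5 × (2/8280 − 1/34890)] = 9.212 km/s.

v = 9210 m/s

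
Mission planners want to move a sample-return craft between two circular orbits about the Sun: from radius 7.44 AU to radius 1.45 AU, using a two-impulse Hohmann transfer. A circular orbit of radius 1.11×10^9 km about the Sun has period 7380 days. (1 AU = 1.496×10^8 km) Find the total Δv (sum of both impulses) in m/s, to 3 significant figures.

From Kepler's third law T² = 4π²r³/μ at r = 1.11×10^9 km, T = 7380 days = 7380 × 86400 s = 6.37632×10^8 s: μ = 4π²r³/T² = 1.32797×10^11 km³/s².
In km: r₁ = 7.44 × 1.496×10^8 = 1.113024×10^9 km; r₂ = 1.45 × 1.496×10^8 = 2.1692×10^8 km.
The Hohmann ellipse has a_t = (r₁ + r₂)/2 = 6.64972×10^8 km.
Circular speed at r₁: v₁ = √(μ/r₁) = √(1.32797×10^11/1.113024×10^9) = 10.923 km/s.
Transfer-orbit speed at r₁ (v² = μ(2/r − 1/a)): v_a = √[μ(2/r₁ − 1/a_t)] = 6.2386 km/s.
First burn Δv₁ = |v_a − v₁| = 4.684 km/s.
Circular speed at r₂: v₂ = √(μ/r₂) = 24.743 km/s.
Transfer-orbit speed at r₂: v_p = √[μ(2/r₂ − 1/a_t)] = 32.011 km/s.
Second burn Δv₂ = |v₂ − v_p| = 7.268 km/s.
Δv = Δv₁ + Δv₂ = 4.684 + 7.268 = 11.95 km/s.

Δv = 12000 m/s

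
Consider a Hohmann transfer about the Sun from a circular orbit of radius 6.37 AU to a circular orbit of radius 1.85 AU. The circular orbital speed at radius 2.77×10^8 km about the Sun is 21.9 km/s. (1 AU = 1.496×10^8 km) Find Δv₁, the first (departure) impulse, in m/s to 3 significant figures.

From the circular-orbit relation v² = μ/r at r = 2.77×10^8 km: μ = v²r = (21.9)² × 2.77×10^8 = 1.32852×10^11 km³/s².
In km: r₁ = 6.37 × 1.496×10^8 = 9.52952×10^8 km; r₂ = 1.85 × 1.496×10^8 = 2.7676×10^8 km.
Semi-major axis of the transfer orbit: a_t = (9.52952×10^8 + 2.7676×10^8)/2 = 6.14856×10^8 km.
Circular speed at r = 9.52952×10^8 km: v_c = √(μ/r) = 11.8072 km/s.
Transfer-orbit speed at the same r (vis-viva, a = a_t): v_t = √[μ(2/r − 1/a_t)] = 7.92161 km/s.
Δv₁ = |v_t − v_c| = |7.92161 − 11.8072| = 3.886 km/s.

Δv₁ = 3890 m/s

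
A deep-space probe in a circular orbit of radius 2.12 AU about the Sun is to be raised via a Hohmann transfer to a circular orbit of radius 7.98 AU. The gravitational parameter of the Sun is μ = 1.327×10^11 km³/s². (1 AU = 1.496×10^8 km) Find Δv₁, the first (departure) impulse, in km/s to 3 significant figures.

In km: r₁ = 2.12 × 1.496×10^8 = 3.17152×10^8 km; r₂ = 7.98 × 1.496×10^8 = 1.193808×10^9 km.
Semi-major axis of the transfer orbit: a_t = (3.17152×10^8 + 1.193808×10^9)/2 = 7.5548×10^8 km.
Circular speed at r = 3.17152×10^8 km: v_c = √(μ/r) = 20.455 km/s.
Transfer-orbit speed at the same r (vis-viva, a = a_t): v_t = √[μ(2/r − 1/a_t)] = 25.713 km/s.
Δv₁ = |v_t − v_c| = |25.713 − 20.455| = 5.258 km/s.

Δv₁ = 5.26 km/s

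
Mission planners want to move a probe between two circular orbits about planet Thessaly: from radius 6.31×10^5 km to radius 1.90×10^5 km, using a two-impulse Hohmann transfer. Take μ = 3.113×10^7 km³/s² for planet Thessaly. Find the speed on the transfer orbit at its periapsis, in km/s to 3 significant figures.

v = 15.9 km/s

Transfer-ellipse semi-major axis a_t = (r₁ + r₂)/2 = (6.310×10^5 + 1.900×10^5)/2 = 4.105×10^5 km.
At periapsis, r = 1.900×10^5 km.
Applying v² = μ(2/r − 1/a_t): v = 15.87 km/s.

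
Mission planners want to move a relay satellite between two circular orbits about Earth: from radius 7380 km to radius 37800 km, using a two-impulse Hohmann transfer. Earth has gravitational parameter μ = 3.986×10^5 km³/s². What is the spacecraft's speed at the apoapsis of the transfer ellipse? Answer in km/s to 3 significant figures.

Semi-major axis of the transfer orbit: a_t = (7380 + 37800)/2 = 22590 km.
The apoapsis of the transfer ellipse is at r = 37800 km.
From the vis-viva equation, v = √[μ(2/r − 1/a_t)] = 1.856 km/s.

v = 1.86 km/s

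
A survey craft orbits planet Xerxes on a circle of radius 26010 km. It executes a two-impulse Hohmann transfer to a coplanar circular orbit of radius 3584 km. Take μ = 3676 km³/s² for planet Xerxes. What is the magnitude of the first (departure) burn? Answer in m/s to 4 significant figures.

Δv₁ = 190.9 m/s

Semi-major axis of the transfer orbit: a_t = (26010 + 3584)/2 = 14797 km.
Circular speed at r = 26010 km: v_c = √(μ/r) = 0.3759 km/s.
Transfer-orbit speed at the same r (vis-viva, a = a_t): v_t = √[μ(2/r − 1/a_t)] = 0.1850 km/s.
Δv₁ = |v_t − v_c| = |0.1850 − 0.3759| = 0.1909 km/s.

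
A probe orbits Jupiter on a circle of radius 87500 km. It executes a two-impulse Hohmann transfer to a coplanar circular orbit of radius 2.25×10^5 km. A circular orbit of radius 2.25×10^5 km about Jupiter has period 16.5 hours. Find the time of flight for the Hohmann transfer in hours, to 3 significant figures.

t = 4.77 hours

From Kepler's third law T² = 4π²r³/μ at r = 2.25×10^5 km, T = 16.5 hours = 16.5 × 3600 s = 59400 s: μ = 4π²r³/T² = 1.27448×10^8 km³/s².
Transfer-ellipse semi-major axis a_t = (r₁ + r₂)/2 = (87500 + 2.250×10^5)/2 = 1.5625×10^5 km.
By Kepler's third law the transfer-orbit period is T = 2π√(a_t³/μ), so t = T/2 = 17188 s.
Converting: 17188 s ÷ 3600 s/hour = 4.77 hours.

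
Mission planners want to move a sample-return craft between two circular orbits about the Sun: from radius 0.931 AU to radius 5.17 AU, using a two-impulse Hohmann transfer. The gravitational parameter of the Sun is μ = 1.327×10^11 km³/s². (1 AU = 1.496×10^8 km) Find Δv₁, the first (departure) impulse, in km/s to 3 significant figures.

In km: r₁ = 0.931 × 1.496×10^8 = 1.392776×10^8 km; r₂ = 5.17 × 1.496×10^8 = 7.73432×10^8 km.
Semi-major axis of the transfer orbit: a_t = (1.392776×10^8 + 7.73432×10^8)/2 = 4.563548×10^8 km.
Circular speed at r = 1.392776×10^8 km: v_c = √(μ/r) = 30.867 km/s.
Vis-viva on the transfer ellipse at r = 1.392776×10^8 km gives v_t = √[μ(2/r − 1/a_t)] = 40.184 km/s.
Δv₁ = |v_t − v_c| = |40.184 − 30.867| = 9.317 km/s.

Δv₁ = 9.32 km/s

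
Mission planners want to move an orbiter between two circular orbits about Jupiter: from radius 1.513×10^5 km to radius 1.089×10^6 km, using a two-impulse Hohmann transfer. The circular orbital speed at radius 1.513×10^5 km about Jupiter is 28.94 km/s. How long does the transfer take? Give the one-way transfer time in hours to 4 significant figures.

From the circular-orbit relation v² = μ/r at r = 1.513×10^5 km: μ = v²r = (28.94)² × 1.513×10^5 = 1.26717×10^8 km³/s².
The Hohmann ellipse has a_t = (r₁ + r₂)/2 = 6.2015×10^5 km.
Half the transfer-orbit period gives t = π√(a_t³/μ) = 1.363×10^5 s.
Converting: 1.363×10^5 s ÷ 3600 s/hour = 37.86 hours.

t = 37.86 hours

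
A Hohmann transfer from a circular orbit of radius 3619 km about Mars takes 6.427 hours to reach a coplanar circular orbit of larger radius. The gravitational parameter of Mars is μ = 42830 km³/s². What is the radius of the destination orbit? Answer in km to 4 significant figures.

r₂ = 22870 km

Transfer time t = 6.427 hours = 23137.2 s, and t = π√(a_t³/μ).
So a_t = (μ t²/π²)^(1/3) = (42830 × (23137.2)² / π²)^(1/3) = 13244 km.
Since a_t = (r₁ + r₂)/2, r₂ = 2a_t − r₁ = 2×13244 − 3619 = 22869 km.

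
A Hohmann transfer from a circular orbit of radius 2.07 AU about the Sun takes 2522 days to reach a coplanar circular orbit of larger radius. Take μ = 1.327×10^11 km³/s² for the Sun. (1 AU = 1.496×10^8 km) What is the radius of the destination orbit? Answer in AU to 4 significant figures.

r₂ = 9.441 AU

In km: r₁ = 2.07 × 1.496×10^8 = 3.09672×10^8 km.
Transfer time t = 2522 days = 2.179008×10^8 s, and t = π√(a_t³/μ).
So a_t = (μ t²/π²)^(1/3) = (1.327×10^11 × (2.179008×10^8)² / π²)^(1/3) = 8.6105×10^8 km.
Since a_t = (r₁ + r₂)/2, r₂ = 2a_t − r₁ = 2×8.6105×10^8 − 3.09672×10^8 = 1.412428×10^9 km.
In AU: r₂ = 1.412428×10^9 / 1.496×10^8 = 9.441 AU.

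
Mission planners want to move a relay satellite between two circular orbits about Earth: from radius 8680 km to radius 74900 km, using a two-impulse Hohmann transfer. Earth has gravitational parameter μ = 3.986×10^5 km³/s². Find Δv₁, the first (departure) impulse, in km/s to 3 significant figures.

The Hohmann ellipse has a_t = (r₁ + r₂)/2 = 41790 km.
Circular speed at r = 8680 km: v_c = √(μ/r) = 6.7766 km/s.
Transfer-orbit speed at the same r (vis-viva, a = a_t): v_t = √[μ(2/r − 1/a_t)] = 9.0722 km/s.
Δv₁ = |v_t − v_c| = |9.0722 − 6.7766| = 2.296 km/s.

Δv₁ = 2.30 km/s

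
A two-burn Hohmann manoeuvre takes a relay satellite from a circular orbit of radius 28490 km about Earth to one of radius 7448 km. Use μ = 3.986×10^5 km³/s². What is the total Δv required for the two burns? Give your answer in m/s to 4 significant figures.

The Hohmann ellipse has a_t = (r₁ + r₂)/2 = 17969 km.
At r₁ the circular-orbit speed is v₁ = √(μ/r₁) = 3.740 km/s.
On the transfer ellipse at r₁, vis-viva gives v_a = √[μ(2/r₁ − 1/a_t)] = 2.408 km/s.
First burn Δv₁ = |v_a − v₁| = 1.332 km/s.
Circular speed at r₂: v₂ = √(μ/r₂) = 7.316 km/s.
Transfer-orbit speed at r₂: v_p = √[μ(2/r₂ − 1/a_t)] = 9.212 km/s.
Second burn Δv₂ = |v₂ − v_p| = 1.896 km/s.
Δv = Δv₁ + Δv₂ = 1.332 + 1.896 = 3.228 km/s.

Δv = 3228 m/s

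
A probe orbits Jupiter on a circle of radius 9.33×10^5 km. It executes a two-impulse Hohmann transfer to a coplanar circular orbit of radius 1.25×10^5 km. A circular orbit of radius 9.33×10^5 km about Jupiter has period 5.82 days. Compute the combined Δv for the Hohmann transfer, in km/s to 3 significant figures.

Δv = 16.4 km/s

From Kepler's third law T² = 4π²r³/μ at r = 9.33×10^5 km, T = 5.82 days = 5.82 × 86400 s = 5.02848×10^5 s: μ = 4π²r³/T² = 1.26803×10^8 km³/s².
Transfer-ellipse semi-major axis a_t = (r₁ + r₂)/2 = (9.330×10^5 + 1.250×10^5)/2 = 5.290×10^5 km.
Circular speed at r₁: v₁ = √(μ/r₁) = √(1.26803×10^8/9.330×10^5) = 11.658 km/s.
Transfer-orbit speed at r₁ (vis-viva equation): v_a = √[μ(2/r₁ − 1/a_t)] = 5.6670 km/s.
First burn Δv₁ = |v_a − v₁| = 5.991 km/s.
At r₂, v₂ = √(μ/r₂) = 31.85 km/s.
Transfer-orbit speed at r₂: v_p = √[μ(2/r₂ − 1/a_t)] = 42.30 km/s.
Second burn Δv₂ = |v₂ − v_p| = 10.45 km/s.
Total Δv = Δv₁ + Δv₂ = 16.44 km/s.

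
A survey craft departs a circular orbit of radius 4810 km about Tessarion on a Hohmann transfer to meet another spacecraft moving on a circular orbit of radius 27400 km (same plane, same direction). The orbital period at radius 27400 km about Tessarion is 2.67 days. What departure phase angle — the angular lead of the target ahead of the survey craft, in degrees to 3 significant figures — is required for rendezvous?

φ = 98.9°

From Kepler's third law T² = 4π²r³/μ at r = 27400 km, T = 2.67 days = 2.67 × 86400 s = 2.30688×10^5 s: μ = 4π²r³/T² = 15260.2 km³/s².
Transfer-ellipse semi-major axis a_t = (r₁ + r₂)/2 = (4810 + 27400)/2 = 16105 km.
Transfer time t = π√(a_t³/μ) = 51977 s.
The target's mean motion on its circular orbit is ω₂ = √(μ/r₂³) = 2.7237×10^-5 rad/s.
Angle swept by the target during transfer: ω₂·t = 1.4157 rad = 81.11°.
Arrival is 180° from departure on the ellipse, so φ = 180° − 81.11° = 98.9°.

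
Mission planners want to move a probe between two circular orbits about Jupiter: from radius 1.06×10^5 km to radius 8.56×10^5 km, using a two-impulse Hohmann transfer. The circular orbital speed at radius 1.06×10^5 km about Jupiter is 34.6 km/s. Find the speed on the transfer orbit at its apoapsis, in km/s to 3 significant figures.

v = 5.72 km/s

From the circular-orbit relation v² = μ/r at r = 1.06×10^5 km: μ = v²r = (34.6)² × 1.06×10^5 = 1.26899×10^8 km³/s².
Semi-major axis of the transfer orbit: a_t = (1.060×10^5 + 8.560×10^5)/2 = 4.810×10^5 km.
At apoapsis, r = 8.560×10^5 km.
From the vis-viva equation, v = √[μ(2/r − 1/a_t)] = 5.716 km/s.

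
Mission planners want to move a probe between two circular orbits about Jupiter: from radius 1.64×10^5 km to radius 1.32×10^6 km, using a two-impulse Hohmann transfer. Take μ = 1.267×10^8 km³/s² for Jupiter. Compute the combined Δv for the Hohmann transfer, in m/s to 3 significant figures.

Δv = 14500 m/s

Semi-major axis of the transfer orbit: a_t = (1.640×10^5 + 1.320×10^6)/2 = 7.420×10^5 km.
Circular speed at r₁: v₁ = √(μ/r₁) = √(1.267×10^8/1.640×10^5) = 27.795 km/s.
On the transfer ellipse at r₁, vis-viva equation gives v_p = √[μ(2/r₁ − 1/a_t)] = 37.072 km/s.
First burn Δv₁ = |v_p − v₁| = 9.277 km/s.
At r₂, v₂ = √(μ/r₂) = 9.797 km/s.
Transfer-orbit speed at r₂: v_a = √[μ(2/r₂ − 1/a_t)] = 4.606 km/s.
Second burn Δv₂ = |v₂ − v_a| = 5.191 km/s.
Δv = Δv₁ + Δv₂ = 9.277 + 5.191 = 14.47 km/s.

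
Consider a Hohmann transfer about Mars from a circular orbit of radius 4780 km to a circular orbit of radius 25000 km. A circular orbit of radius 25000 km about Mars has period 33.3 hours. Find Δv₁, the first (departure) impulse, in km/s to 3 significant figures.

From Kepler's third law T² = 4π²r³/μ at r = 25000 km, T = 33.3 hours = 33.3 × 3600 s = 1.1988×10^5 s: μ = 4π²r³/T² = 42922.6 km³/s².
Transfer-ellipse semi-major axis a_t = (r₁ + r₂)/2 = (4780 + 25000)/2 = 14890 km.
Circular speed at r = 4780 km: v_c = √(μ/r) = 2.9966 km/s.
Vis-viva on the transfer ellipse at r = 4780 km gives v_t = √[μ(2/r − 1/a_t)] = 3.8829 km/s.
Δv₁ = |v_t − v_c| = |3.8829 − 2.9966| = 0.8863 km/s.

Δv₁ = 0.886 km/s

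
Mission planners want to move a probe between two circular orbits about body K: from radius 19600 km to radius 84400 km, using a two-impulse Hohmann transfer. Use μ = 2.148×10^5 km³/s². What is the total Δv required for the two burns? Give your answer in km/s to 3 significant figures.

Δv = 1.52 km/s

Semi-major axis of the transfer orbit: a_t = (19600 + 84400)/2 = 52000 km.
At r₁ the circular-orbit speed is v₁ = √(μ/r₁) = 3.31047 km/s.
On the transfer ellipse at r₁, vis-viva gives v_p = √[μ(2/r₁ − 1/a_t)] = 4.21753 km/s.
First burn Δv₁ = |v_p − v₁| = 0.9071 km/s.
At r₂, v₂ = √(μ/r₂) = 1.5953 km/s.
Transfer-orbit speed at r₂: v_a = √[μ(2/r₂ − 1/a_t)] = 0.97943 km/s.
Second burn Δv₂ = |v₂ − v_a| = 0.6159 km/s.
Δv = Δv₁ + Δv₂ = 0.9071 + 0.6159 = 1.523 km/s.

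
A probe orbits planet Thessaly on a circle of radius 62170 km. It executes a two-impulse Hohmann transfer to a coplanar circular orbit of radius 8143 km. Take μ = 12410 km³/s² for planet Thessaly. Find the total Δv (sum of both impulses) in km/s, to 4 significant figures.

Δv = 0.6389 km/s

Transfer-ellipse semi-major axis a_t = (r₁ + r₂)/2 = (62170 + 8143)/2 = 35156.5 km.
Circular speed at r₁: v₁ = √(μ/r₁) = √(12410/62170) = 0.4468 km/s.
Transfer-orbit speed at r₁ (v² = μ(2/r − 1/a)): v_a = √[μ(2/r₁ − 1/a_t)] = 0.2150 km/s.
First burn Δv₁ = |v_a − v₁| = 0.2318 km/s.
At r₂, v₂ = √(μ/r₂) = 1.23451 km/s.
Transfer-orbit speed at r₂: v_p = √[μ(2/r₂ − 1/a_t)] = 1.64165 km/s.
Second burn Δv₂ = |v₂ − v_p| = 0.4071 km/s.
Δv = Δv₁ + Δv₂ = 0.2318 + 0.4071 = 0.6389 km/s.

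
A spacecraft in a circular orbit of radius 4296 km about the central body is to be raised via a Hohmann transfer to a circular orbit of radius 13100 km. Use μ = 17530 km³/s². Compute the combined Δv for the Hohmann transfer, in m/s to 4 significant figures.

Δv = 802.8 m/s

The Hohmann ellipse has a_t = (r₁ + r₂)/2 = 8698 km.
At r₁ the circular-orbit speed is v₁ = √(μ/r₁) = 2.020 km/s.
Transfer-orbit speed at r₁ (vis-viva): v_p = √[μ(2/r₁ − 1/a_t)] = 2.479 km/s.
First burn Δv₁ = |v_p − v₁| = 0.4590 km/s.
At r₂, v₂ = √(μ/r₂) = 1.1568 km/s.
Transfer-orbit speed at r₂: v_a = √[μ(2/r₂ − 1/a_t)] = 0.81298 km/s.
Second burn Δv₂ = |v₂ − v_a| = 0.3438 km/s.
Δv = Δv₁ + Δv₂ = 0.4590 + 0.3438 = 0.8028 km/s.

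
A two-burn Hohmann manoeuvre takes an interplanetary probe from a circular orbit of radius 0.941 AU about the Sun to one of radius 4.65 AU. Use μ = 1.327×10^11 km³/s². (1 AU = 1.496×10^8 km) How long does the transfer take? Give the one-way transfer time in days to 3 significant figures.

In km: r₁ = 0.941 × 1.496×10^8 = 1.407736×10^8 km; r₂ = 4.65 × 1.496×10^8 = 6.9564×10^8 km.
Transfer-ellipse semi-major axis a_t = (r₁ + r₂)/2 = (1.407736×10^8 + 6.9564×10^8)/2 = 4.182068×10^8 km.
By Kepler's third law the transfer-orbit period is T = 2π√(a_t³/μ), so t = T/2 = 7.376×10^7 s.
Converting: 7.376×10^7 s ÷ 86400 s/day = 854 days.

t = 854 days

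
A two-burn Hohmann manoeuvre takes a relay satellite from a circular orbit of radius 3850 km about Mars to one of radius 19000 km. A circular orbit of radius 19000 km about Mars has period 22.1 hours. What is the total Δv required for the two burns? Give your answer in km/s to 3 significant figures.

Δv = 1.59 km/s

From Kepler's third law T² = 4π²r³/μ at r = 19000 km, T = 22.1 hours = 22.1 × 3600 s = 79560 s: μ = 4π²r³/T² = 42779.0 km³/s².
Semi-major axis of the transfer orbit: a_t = (3850 + 19000)/2 = 11425 km.
Circular speed at r₁: v₁ = √(μ/r₁) = √(42779.0/3850) = 3.3334 km/s.
Transfer-orbit speed at r₁ (vis-viva): v_p = √[μ(2/r₁ − 1/a_t)] = 4.2987 km/s.
First burn Δv₁ = |v_p − v₁| = 0.9653 km/s.
Circular speed at r₂: v₂ = √(μ/r₂) = 1.50051 km/s.
Transfer-orbit speed at r₂: v_a = √[μ(2/r₂ − 1/a_t)] = 0.871046 km/s.
Second burn Δv₂ = |v₂ − v_a| = 0.6295 km/s.
Total Δv = Δv₁ + Δv₂ = 1.595 km/s.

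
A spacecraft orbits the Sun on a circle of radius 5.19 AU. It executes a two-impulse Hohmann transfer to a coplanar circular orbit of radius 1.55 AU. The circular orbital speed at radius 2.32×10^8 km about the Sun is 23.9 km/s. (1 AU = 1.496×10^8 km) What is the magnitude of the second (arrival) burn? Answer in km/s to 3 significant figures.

Δv₂ = 5.76 km/s

From the circular-orbit relation v² = μ/r at r = 2.32×10^8 km: μ = v²r = (23.9)² × 2.32×10^8 = 1.32521×10^11 km³/s².
In km: r₁ = 5.19 × 1.496×10^8 = 7.76424×10^8 km; r₂ = 1.55 × 1.496×10^8 = 2.3188×10^8 km.
The Hohmann ellipse has a_t = (r₁ + r₂)/2 = 5.04152×10^8 km.
On the circular orbit at r = 2.3188×10^8 km, v_c = √(μ/r) = 23.906 km/s.
Vis-viva on the transfer ellipse at r = 2.3188×10^8 km gives v_t = √[μ(2/r − 1/a_t)] = 29.667 km/s.
Δv₂ = |v_t − v_c| = |29.667 − 23.906| = 5.761 km/s.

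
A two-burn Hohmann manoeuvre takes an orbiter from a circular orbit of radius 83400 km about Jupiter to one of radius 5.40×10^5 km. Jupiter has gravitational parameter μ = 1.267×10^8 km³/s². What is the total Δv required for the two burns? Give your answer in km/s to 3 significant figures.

Semi-major axis of the transfer orbit: a_t = (83400 + 5.400×10^5)/2 = 3.117×10^5 km.
At r₁ the circular-orbit speed is v₁ = √(μ/r₁) = 38.9767 km/s.
On the transfer ellipse at r₁, vis-viva gives v_p = √[μ(2/r₁ − 1/a_t)] = 51.3019 km/s.
First burn Δv₁ = |v_p − v₁| = 12.33 km/s.
Circular speed at r₂: v₂ = √(μ/r₂) = 15.3176 km/s.
Transfer-orbit speed at r₂: v_a = √[μ(2/r₂ − 1/a_t)] = 7.92330 km/s.
Second burn Δv₂ = |v₂ − v_a| = 7.394 km/s.
Total Δv = Δv₁ + Δv₂ = 19.72 km/s.

Δv = 19.7 km/s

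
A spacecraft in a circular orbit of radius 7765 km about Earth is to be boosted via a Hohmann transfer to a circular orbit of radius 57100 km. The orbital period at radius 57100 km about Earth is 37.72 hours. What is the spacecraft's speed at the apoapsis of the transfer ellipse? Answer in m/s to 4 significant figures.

From Kepler's third law T² = 4π²r³/μ at r = 57100 km, T = 37.72 hours = 37.72 × 3600 s = 1.35792×10^5 s: μ = 4π²r³/T² = 3.98584×10^5 km³/s².
The Hohmann ellipse has a_t = (r₁ + r₂)/2 = 32432.5 km.
At apoapsis, r = 57100 km.
From the vis-viva equation, v = √[μ(2/r − 1/a_t)] = 1.293 km/s.

v = 1293 m/s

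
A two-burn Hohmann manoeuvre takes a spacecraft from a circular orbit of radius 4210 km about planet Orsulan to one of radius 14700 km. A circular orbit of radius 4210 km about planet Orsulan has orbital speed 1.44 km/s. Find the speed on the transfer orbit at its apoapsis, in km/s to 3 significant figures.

v = 0.514 km/s

From the circular-orbit relation v² = μ/r at r = 4210 km: μ = v²r = (1.44)² × 4210 = 8729.86 km³/s².
The Hohmann ellipse has a_t = (r₁ + r₂)/2 = 9455 km.
The apoapsis of the transfer ellipse is at r = 14700 km.
Applying v² = μ(2/r − 1/a_t): v = 0.5142 km/s.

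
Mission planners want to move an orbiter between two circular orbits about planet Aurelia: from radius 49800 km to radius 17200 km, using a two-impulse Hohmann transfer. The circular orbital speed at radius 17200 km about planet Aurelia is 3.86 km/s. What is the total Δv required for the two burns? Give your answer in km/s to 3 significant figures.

Δv = 1.49 km/s

From the circular-orbit relation v² = μ/r at r = 17200 km: μ = v²r = (3.86)² × 17200 = 2.56273×10^5 km³/s².
Semi-major axis of the transfer orbit: a_t = (49800 + 17200)/2 = 33500 km.
At r₁ the circular-orbit speed is v₁ = √(μ/r₁) = 2.268 km/s.
On the transfer ellipse at r₁, vis-viva equation gives v_a = √[μ(2/r₁ − 1/a_t)] = 1.625 km/s.
First burn Δv₁ = |v_a − v₁| = 0.6430 km/s.
At r₂, v₂ = √(μ/r₂) = 3.8600 km/s.
Transfer-orbit speed at r₂: v_p = √[μ(2/r₂ − 1/a_t)] = 4.7063 km/s.
Second burn Δv₂ = |v₂ − v_p| = 0.8463 km/s.
Δv = Δv₁ + Δv₂ = 0.6430 + 0.8463 = 1.489 km/s.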